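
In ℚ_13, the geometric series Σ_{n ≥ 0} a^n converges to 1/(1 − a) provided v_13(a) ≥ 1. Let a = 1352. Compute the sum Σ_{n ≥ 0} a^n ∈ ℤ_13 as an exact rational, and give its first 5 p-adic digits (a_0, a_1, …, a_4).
Σ a^n = 1/(1 − a) = -1/1351;  first 5 digits = (1, 0, 8, 0, 12)

v_13(a) = 2 ≥ 1, so the series converges in ℤ_13 to 1/(1 − a) = 1/(1 − 1352) = -1/1351. Expand this rational in ℤ_13: compute digits iteratively via d_i = x_i mod 13, x_{i+1} = (x_i − d_i)/13. The first 5 digits are (1, 0, 8, 0, 12).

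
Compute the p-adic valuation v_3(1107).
v_3(1107) = 3

v_3(n) is the largest exponent k such that 3^k divides n. Factor out: 1107 = 3^3 · 41. (Sign doesn't affect v_p.) So v_3(1107) = 3.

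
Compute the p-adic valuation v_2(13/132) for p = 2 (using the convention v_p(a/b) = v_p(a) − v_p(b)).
v_2(13/132) = -2

Factor powers of 2 from the numerator and denominator of the reduced fraction: 13 = 2^0 · 13 and 132 = 2^2 · 33. Apply v_p(a/b) = v_p(a) − v_p(b): v_2(13/132) = 0 − 2 = -2.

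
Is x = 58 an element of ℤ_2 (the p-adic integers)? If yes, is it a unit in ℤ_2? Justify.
x ∈ ℤ_2 but not a unit; v_2(x) = 1 > 0

ℤ_2 = {x ∈ ℚ_2 : v_2(x) ≥ 0} and ℤ_2^× = {x ∈ ℤ_2 : v_2(x) = 0}. Here v_2(58) = v_2(num) − v_2(den) = 1; compare against these criteria.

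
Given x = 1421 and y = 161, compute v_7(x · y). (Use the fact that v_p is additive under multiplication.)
v_7(228781) = 3

v_p(x) = 2 (factor: 1421 = 7^2 · 29); v_p(y) = 1 (factor: 161 = 7^1 · 23). Additivity: v_p(xy) = v_p(x) + v_p(y) = 2 + 1 = 3. (Direct check: xy = 228781 = 7^3 · (667).)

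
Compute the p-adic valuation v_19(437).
v_19(437) = 1

v_19(n) is the largest exponent k such that 19^k divides n. Factor out: 437 = 19^1 · 23. (Sign doesn't affect v_p.) So v_19(437) = 1.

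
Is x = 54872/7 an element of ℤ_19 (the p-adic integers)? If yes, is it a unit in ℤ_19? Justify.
x ∈ ℤ_19 but not a unit; v_19(x) = 3 > 0

ℤ_19 = {x ∈ ℚ_19 : v_19(x) ≥ 0} and ℤ_19^× = {x ∈ ℤ_19 : v_19(x) = 0}. Here v_19(54872/7) = v_19(num) − v_19(den) = 3; compare against these criteria.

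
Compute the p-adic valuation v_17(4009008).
v_17(4009008) = 4

v_17(n) is the largest exponent k such that 17^k divides n. Factor out: 4009008 = 17^4 · 48. (Sign doesn't affect v_p.) So v_17(4009008) = 4.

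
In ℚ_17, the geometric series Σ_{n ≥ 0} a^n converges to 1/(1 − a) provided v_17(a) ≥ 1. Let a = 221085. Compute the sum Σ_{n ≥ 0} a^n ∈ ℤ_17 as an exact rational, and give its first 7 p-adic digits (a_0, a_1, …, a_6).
Σ a^n = 1/(1 − a) = -1/221084;  first 7 digits = (1, 0, 0, 11, 2, 0, 2)

v_17(a) = 3 ≥ 1, so the series converges in ℤ_17 to 1/(1 − a) = 1/(1 − 221085) = -1/221084. Expand this rational in ℤ_17: compute digits iteratively via d_i = x_i mod 17, x_{i+1} = (x_i − d_i)/17. The first 7 digits are (1, 0, 0, 11, 2, 0, 2).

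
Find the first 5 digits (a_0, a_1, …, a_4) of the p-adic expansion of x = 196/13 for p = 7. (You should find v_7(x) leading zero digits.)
(a_0, …, a_4) = (0, 0, 3, 5, 3)

v_7(196/13) = 2, so a_0 = ... = a_1 = 0. Factor out: x = 7^2 · u with u = 4/13 a unit in ℤ_7. Expand u iteratively via a_{v+i} = u_i mod 7, u_{i+1} = (u_i − a_{v+i})/7:
  u_0 = 4/13;  a_2 = 3;  u_1 = (u_0 − 3)/7 = -5/13
  u_1 = -5/13;  a_3 = 5;  u_2 = (u_1 − 5)/7 = -10/13
  u_2 = -10/13;  a_4 = 3;  u_3 = (u_2 − 3)/7 = -7/13
Digits: (0, 0, 3, 5, 3).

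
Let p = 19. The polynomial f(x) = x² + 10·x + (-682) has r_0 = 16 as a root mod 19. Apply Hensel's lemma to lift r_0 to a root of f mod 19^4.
r_3 = 1346 (mod 130321)

Hensel: r_{i+1} = r_i − f(r_i)·(f′(r_i))^{-1} mod 19^{i+2}, f′(x) = 2x + 10. Iterate:
  r_0 = 16 (mod 19)
  r_1 = 263 (mod 361)
  r_2 = 1346 (mod 6859)
  r_3 = 1346 (mod 130321)
Final: r = 1346 satisfies f(r) ≡ 0 mod 19^4.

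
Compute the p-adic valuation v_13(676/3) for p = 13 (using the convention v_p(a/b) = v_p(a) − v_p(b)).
v_13(676/3) = 2

Factor powers of 13 from the numerator and denominator of the reduced fraction: 676 = 13^2 · 4 and 3 = 13^0 · 3. Apply v_p(a/b) = v_p(a) − v_p(b): v_13(676/3) = 2 − 0 = 2.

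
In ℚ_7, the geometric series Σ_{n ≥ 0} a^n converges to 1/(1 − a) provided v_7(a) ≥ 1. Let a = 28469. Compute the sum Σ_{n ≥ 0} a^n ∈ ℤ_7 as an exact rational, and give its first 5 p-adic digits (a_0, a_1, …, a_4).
Σ a^n = 1/(1 − a) = -1/28468;  first 5 digits = (1, 0, 0, 6, 4)

v_7(a) = 3 ≥ 1, so the series converges in ℤ_7 to 1/(1 − a) = 1/(1 − 28469) = -1/28468. Expand this rational in ℤ_7: compute digits iteratively via d_i = x_i mod 7, x_{i+1} = (x_i − d_i)/7. The first 5 digits are (1, 0, 0, 6, 4).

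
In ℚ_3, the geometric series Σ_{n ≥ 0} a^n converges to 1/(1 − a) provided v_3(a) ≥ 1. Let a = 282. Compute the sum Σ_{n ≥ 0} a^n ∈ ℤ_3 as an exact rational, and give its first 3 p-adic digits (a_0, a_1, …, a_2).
Σ a^n = 1/(1 − a) = -1/281;  first 3 digits = (1, 1, 2)

v_3(a) = 1 ≥ 1, so the series converges in ℤ_3 to 1/(1 − a) = 1/(1 − 282) = -1/281. Expand this rational in ℤ_3: compute digits iteratively via d_i = x_i mod 3, x_{i+1} = (x_i − d_i)/3. The first 3 digits are (1, 1, 2).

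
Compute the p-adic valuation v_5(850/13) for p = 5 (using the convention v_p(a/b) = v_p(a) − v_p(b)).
v_5(850/13) = 2

Factor powers of 5 from the numerator and denominator of the reduced fraction: 850 = 5^2 · 34 and 13 = 5^0 · 13. Apply v_p(a/b) = v_p(a) − v_p(b): v_5(850/13) = 2 − 0 = 2.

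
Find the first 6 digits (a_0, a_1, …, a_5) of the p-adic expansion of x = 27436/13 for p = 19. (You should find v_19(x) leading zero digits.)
(a_0, …, a_5) = (0, 0, 0, 12, 14, 8)

v_19(27436/13) = 3, so a_0 = ... = a_2 = 0. Factor out: x = 19^3 · u with u = 4/13 a unit in ℤ_19. Expand u iteratively via a_{v+i} = u_i mod 19, u_{i+1} = (u_i − a_{v+i})/19:
  u_0 = 4/13;  a_3 = 12;  u_1 = (u_0 − 12)/19 = -8/13
  u_1 = -8/13;  a_4 = 14;  u_2 = (u_1 − 14)/19 = -10/13
  u_2 = -10/13;  a_5 = 8;  u_3 = (u_2 − 8)/19 = -6/13
Digits: (0, 0, 0, 12, 14, 8).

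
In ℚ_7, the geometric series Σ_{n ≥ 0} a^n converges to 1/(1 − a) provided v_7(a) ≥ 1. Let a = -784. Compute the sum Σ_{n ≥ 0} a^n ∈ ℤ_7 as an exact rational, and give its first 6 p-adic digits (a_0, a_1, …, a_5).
Σ a^n = 1/(1 − a) = 1/785;  first 6 digits = (1, 0, 5, 4, 3, 1)

v_7(a) = 2 ≥ 1, so the series converges in ℤ_7 to 1/(1 − a) = 1/(1 − (-784)) = 1/785. Expand this rational in ℤ_7: compute digits iteratively via d_i = x_i mod 7, x_{i+1} = (x_i − d_i)/7. The first 6 digits are (1, 0, 5, 4, 3, 1).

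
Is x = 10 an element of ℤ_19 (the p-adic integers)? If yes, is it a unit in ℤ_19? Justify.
x ∈ ℤ_19^× (unit); v_19(x) = 0

ℤ_19 = {x ∈ ℚ_19 : v_19(x) ≥ 0} and ℤ_19^× = {x ∈ ℤ_19 : v_19(x) = 0}. Here v_19(10) = v_19(num) − v_19(den) = 0; compare against these criteria.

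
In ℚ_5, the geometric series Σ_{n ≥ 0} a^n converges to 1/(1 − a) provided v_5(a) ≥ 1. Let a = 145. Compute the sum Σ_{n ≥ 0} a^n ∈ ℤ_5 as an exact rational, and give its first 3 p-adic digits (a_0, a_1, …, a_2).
Σ a^n = 1/(1 − a) = -1/144;  first 3 digits = (1, 4, 1)

v_5(a) = 1 ≥ 1, so the series converges in ℤ_5 to 1/(1 − a) = 1/(1 − 145) = -1/144. Expand this rational in ℤ_5: compute digits iteratively via d_i = x_i mod 5, x_{i+1} = (x_i − d_i)/5. The first 3 digits are (1, 4, 1).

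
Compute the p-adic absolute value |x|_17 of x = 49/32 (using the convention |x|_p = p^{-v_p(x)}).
|49/32|_17 = 1

Step 1 — compute v_17(x) by factoring powers of 17 out of the numerator and denominator: v_17(49/32) = 0. Step 2 — apply |x|_p = p^{-v_p(x)} = 17^{0} = 1.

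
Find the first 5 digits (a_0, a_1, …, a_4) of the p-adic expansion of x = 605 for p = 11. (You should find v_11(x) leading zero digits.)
(a_0, …, a_4) = (0, 0, 5, 0, 0)

v_11(605) = 2, so a_0 = ... = a_1 = 0. Factor out: x = 11^2 · u with u = 5 a unit in ℤ_11. Expand u iteratively via a_{v+i} = u_i mod 11, u_{i+1} = (u_i − a_{v+i})/11:
  u_0 = 5;  a_2 = 5;  u_1 = (u_0 − 5)/11 = 0
  u_1 = 0;  a_3 = 0;  u_2 = (u_1 − 0)/11 = 0
  u_2 = 0;  a_4 = 0;  u_3 = (u_2 − 0)/11 = 0
Digits: (0, 0, 5, 0, 0).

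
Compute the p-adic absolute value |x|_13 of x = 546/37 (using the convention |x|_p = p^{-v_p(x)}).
|546/37|_13 = 1/13

Step 1 — compute v_13(x) by factoring powers of 13 out of the numerator and denominator: v_13(546/37) = 1. Step 2 — apply |x|_p = p^{-v_p(x)} = 13^{-1} = 1/13.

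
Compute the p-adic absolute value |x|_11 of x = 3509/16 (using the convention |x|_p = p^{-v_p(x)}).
|3509/16|_11 = 1/121

Step 1 — compute v_11(x) by factoring powers of 11 out of the numerator and denominator: v_11(3509/16) = 2. Step 2 — apply |x|_p = p^{-v_p(x)} = 11^{-2} = 1/121.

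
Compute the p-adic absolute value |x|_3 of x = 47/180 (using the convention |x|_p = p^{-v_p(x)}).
|47/180|_3 = 9

Step 1 — compute v_3(x) by factoring powers of 3 out of the numerator and denominator: v_3(47/180) = -2. Step 2 — apply |x|_p = p^{-v_p(x)} = 3^{2} = 9.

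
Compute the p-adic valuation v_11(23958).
v_11(23958) = 3

v_11(n) is the largest exponent k such that 11^k divides n. Factor out: 23958 = 11^3 · 18. (Sign doesn't affect v_p.) So v_11(23958) = 3.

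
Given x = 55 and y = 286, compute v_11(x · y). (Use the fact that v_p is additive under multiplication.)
v_11(15730) = 2

v_p(x) = 1 (factor: 55 = 11^1 · 5); v_p(y) = 1 (factor: 286 = 11^1 · 26). Additivity: v_p(xy) = v_p(x) + v_p(y) = 1 + 1 = 2. (Direct check: xy = 15730 = 11^2 · (130).)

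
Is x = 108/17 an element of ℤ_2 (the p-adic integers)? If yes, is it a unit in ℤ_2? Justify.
x ∈ ℤ_2 but not a unit; v_2(x) = 2 > 0

ℤ_2 = {x ∈ ℚ_2 : v_2(x) ≥ 0} and ℤ_2^× = {x ∈ ℤ_2 : v_2(x) = 0}. Here v_2(108/17) = v_2(num) − v_2(den) = 2; compare against these criteria.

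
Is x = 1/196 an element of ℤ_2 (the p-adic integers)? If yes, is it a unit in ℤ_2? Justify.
x ∉ ℤ_2 (v_2(x) = -2 < 0)

ℤ_2 = {x ∈ ℚ_2 : v_2(x) ≥ 0} and ℤ_2^× = {x ∈ ℤ_2 : v_2(x) = 0}. Here v_2(1/196) = v_2(num) − v_2(den) = -2; compare against these criteria.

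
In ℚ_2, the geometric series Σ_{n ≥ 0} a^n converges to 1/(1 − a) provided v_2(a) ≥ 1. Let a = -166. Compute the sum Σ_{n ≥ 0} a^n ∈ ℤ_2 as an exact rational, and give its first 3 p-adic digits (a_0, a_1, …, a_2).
Σ a^n = 1/(1 − a) = 1/167;  first 3 digits = (1, 1, 1)

v_2(a) = 1 ≥ 1, so the series converges in ℤ_2 to 1/(1 − a) = 1/(1 − (-166)) = 1/167. Expand this rational in ℤ_2: compute digits iteratively via d_i = x_i mod 2, x_{i+1} = (x_i − d_i)/2. The first 3 digits are (1, 1, 1).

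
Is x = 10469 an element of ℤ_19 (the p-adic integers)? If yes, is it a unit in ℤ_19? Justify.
x ∈ ℤ_19 but not a unit; v_19(x) = 2 > 0

ℤ_19 = {x ∈ ℚ_19 : v_19(x) ≥ 0} and ℤ_19^× = {x ∈ ℤ_19 : v_19(x) = 0}. Here v_19(10469) = v_19(num) − v_19(den) = 2; compare against these criteria.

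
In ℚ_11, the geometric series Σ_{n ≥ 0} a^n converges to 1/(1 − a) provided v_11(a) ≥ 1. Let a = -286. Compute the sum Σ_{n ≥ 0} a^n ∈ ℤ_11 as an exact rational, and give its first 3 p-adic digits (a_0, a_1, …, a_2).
Σ a^n = 1/(1 − a) = 1/287;  first 3 digits = (1, 7, 2)

v_11(a) = 1 ≥ 1, so the series converges in ℤ_11 to 1/(1 − a) = 1/(1 − (-286)) = 1/287. Expand this rational in ℤ_11: compute digits iteratively via d_i = x_i mod 11, x_{i+1} = (x_i − d_i)/11. The first 3 digits are (1, 7, 2).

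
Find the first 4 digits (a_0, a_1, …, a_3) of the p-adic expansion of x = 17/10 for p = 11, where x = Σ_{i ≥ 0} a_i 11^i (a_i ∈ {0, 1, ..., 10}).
(a_0, …, a_3) = (5, 3, 3, 3)

v_11(17/10) = 0 (numerator and denominator both coprime to 11), so x ∈ ℤ_11^×. Compute digits iteratively via a_i = x_i mod 11, x_{i+1} = (x_i − a_i)/11, with x_0 = x:
  x_0 = 17/10;  a_0 = 5;  x_1 = (x_0 − 5)/11 = -3/10
  x_1 = -3/10;  a_1 = 3;  x_2 = (x_1 − 3)/11 = -3/10
  x_2 = -3/10;  a_2 = 3;  x_3 = (x_2 − 3)/11 = -3/10
  x_3 = -3/10;  a_3 = 3;  x_4 = (x_3 − 3)/11 = -3/10
Digits: (5, 3, 3, 3).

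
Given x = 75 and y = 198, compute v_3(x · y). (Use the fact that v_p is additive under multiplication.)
v_3(14850) = 3

v_p(x) = 1 (factor: 75 = 3^1 · 25); v_p(y) = 2 (factor: 198 = 3^2 · 22). Additivity: v_p(xy) = v_p(x) + v_p(y) = 1 + 2 = 3. (Direct check: xy = 14850 = 3^3 · (550).)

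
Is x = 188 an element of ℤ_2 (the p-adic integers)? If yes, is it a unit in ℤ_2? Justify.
x ∈ ℤ_2 but not a unit; v_2(x) = 2 > 0

ℤ_2 = {x ∈ ℚ_2 : v_2(x) ≥ 0} and ℤ_2^× = {x ∈ ℤ_2 : v_2(x) = 0}. Here v_2(188) = v_2(num) − v_2(den) = 2; compare against these criteria.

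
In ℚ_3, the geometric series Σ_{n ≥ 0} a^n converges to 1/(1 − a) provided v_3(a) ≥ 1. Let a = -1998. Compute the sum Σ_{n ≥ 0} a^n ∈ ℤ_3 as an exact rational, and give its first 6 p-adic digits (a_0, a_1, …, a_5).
Σ a^n = 1/(1 − a) = 1/1999;  first 6 digits = (1, 0, 0, 1, 2, 0)

v_3(a) = 3 ≥ 1, so the series converges in ℤ_3 to 1/(1 − a) = 1/(1 − (-1998)) = 1/1999. Expand this rational in ℤ_3: compute digits iteratively via d_i = x_i mod 3, x_{i+1} = (x_i − d_i)/3. The first 6 digits are (1, 0, 0, 1, 2, 0).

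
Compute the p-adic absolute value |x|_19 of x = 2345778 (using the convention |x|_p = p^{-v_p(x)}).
|2345778|_19 = 1/130321

Step 1 — compute v_19(x) by factoring powers of 19 out of the numerator and denominator: v_19(2345778) = 4. Step 2 — apply |x|_p = p^{-v_p(x)} = 19^{-4} = 1/130321.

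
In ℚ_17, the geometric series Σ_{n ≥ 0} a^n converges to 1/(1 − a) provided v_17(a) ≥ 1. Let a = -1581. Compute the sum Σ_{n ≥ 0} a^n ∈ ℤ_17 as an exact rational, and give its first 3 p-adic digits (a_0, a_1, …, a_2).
Σ a^n = 1/(1 − a) = 1/1582;  first 3 digits = (1, 9, 7)

v_17(a) = 1 ≥ 1, so the series converges in ℤ_17 to 1/(1 − a) = 1/(1 − (-1581)) = 1/1582. Expand this rational in ℤ_17: compute digits iteratively via d_i = x_i mod 17, x_{i+1} = (x_i − d_i)/17. The first 3 digits are (1, 9, 7).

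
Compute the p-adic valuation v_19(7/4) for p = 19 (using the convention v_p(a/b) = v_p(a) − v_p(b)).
v_19(7/4) = 0

Factor powers of 19 from the numerator and denominator of the reduced fraction: 7 = 19^0 · 7 and 4 = 19^0 · 4. Apply v_p(a/b) = v_p(a) − v_p(b): v_19(7/4) = 0 − 0 = 0.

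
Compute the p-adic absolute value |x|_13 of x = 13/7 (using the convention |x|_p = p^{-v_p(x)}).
|13/7|_13 = 1/13

Step 1 — compute v_13(x) by factoring powers of 13 out of the numerator and denominator: v_13(13/7) = 1. Step 2 — apply |x|_p = p^{-v_p(x)} = 13^{-1} = 1/13.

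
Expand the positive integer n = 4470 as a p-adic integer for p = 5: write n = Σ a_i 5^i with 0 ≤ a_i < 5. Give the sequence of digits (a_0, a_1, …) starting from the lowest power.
(a_0, a_1, …) = (0, 4, 3, 0, 2, 1)

Repeated division by 5 gives the digits low-to-high: 4470 = 4·5^1 + 3·5^2 + 2·5^4 + 1·5^5. Digit sequence: (0, 4, 3, 0, 2, 1).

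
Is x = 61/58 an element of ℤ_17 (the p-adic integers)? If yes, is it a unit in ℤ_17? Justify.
x ∈ ℤ_17^× (unit); v_17(x) = 0

ℤ_17 = {x ∈ ℚ_17 : v_17(x) ≥ 0} and ℤ_17^× = {x ∈ ℤ_17 : v_17(x) = 0}. Here v_17(61/58) = v_17(num) − v_17(den) = 0; compare against these criteria.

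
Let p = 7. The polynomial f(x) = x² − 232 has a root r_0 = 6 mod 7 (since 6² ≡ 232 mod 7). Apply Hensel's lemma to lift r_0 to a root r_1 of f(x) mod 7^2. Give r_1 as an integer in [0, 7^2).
r_1 = 6 (mod 49)

Hensel's recurrence: r_{i+1} = r_i − f(r_i)·(f′(r_i))^{-1} mod 7^{i+2}, with f′(x) = 2x. Iterate:
  r_0 = 6 (mod 7)
  r_1 = 6 (mod 49)
Final: r_1 = 6, and one checks f(r_1) ≡ 0 mod 7^2.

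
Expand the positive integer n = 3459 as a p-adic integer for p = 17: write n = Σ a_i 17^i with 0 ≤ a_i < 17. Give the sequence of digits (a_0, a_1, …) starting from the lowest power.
(a_0, a_1, …) = (8, 16, 11)

Repeated division by 17 gives the digits low-to-high: 3459 = 8 + 16·17^1 + 11·17^2. Digit sequence: (8, 16, 11).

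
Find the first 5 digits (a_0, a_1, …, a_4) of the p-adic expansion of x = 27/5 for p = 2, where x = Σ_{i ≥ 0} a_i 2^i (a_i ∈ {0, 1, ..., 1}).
(a_0, …, a_4) = (1, 1, 1, 1, 1)

v_2(27/5) = 0 (numerator and denominator both coprime to 2), so x ∈ ℤ_2^×. Compute digits iteratively via a_i = x_i mod 2, x_{i+1} = (x_i − a_i)/2, with x_0 = x:
  x_0 = 27/5;  a_0 = 1;  x_1 = (x_0 − 1)/2 = 11/5
  x_1 = 11/5;  a_1 = 1;  x_2 = (x_1 − 1)/2 = 3/5
  x_2 = 3/5;  a_2 = 1;  x_3 = (x_2 − 1)/2 = -1/5
  x_3 = -1/5;  a_3 = 1;  x_4 = (x_3 − 1)/2 = -3/5
  x_4 = -3/5;  a_4 = 1;  x_5 = (x_4 − 1)/2 = -4/5
Digits: (1, 1, 1, 1, 1).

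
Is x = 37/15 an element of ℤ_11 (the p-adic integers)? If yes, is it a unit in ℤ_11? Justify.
x ∈ ℤ_11^× (unit); v_11(x) = 0

ℤ_11 = {x ∈ ℚ_11 : v_11(x) ≥ 0} and ℤ_11^× = {x ∈ ℤ_11 : v_11(x) = 0}. Here v_11(37/15) = v_11(num) − v_11(den) = 0; compare against these criteria.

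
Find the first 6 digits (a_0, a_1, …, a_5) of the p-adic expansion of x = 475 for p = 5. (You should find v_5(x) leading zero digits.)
(a_0, …, a_5) = (0, 0, 4, 3, 0, 0)

v_5(475) = 2, so a_0 = ... = a_1 = 0. Factor out: x = 5^2 · u with u = 19 a unit in ℤ_5. Expand u iteratively via a_{v+i} = u_i mod 5, u_{i+1} = (u_i − a_{v+i})/5:
  u_0 = 19;  a_2 = 4;  u_1 = (u_0 − 4)/5 = 3
  u_1 = 3;  a_3 = 3;  u_2 = (u_1 − 3)/5 = 0
  u_2 = 0;  a_4 = 0;  u_3 = (u_2 − 0)/5 = 0
  u_3 = 0;  a_5 = 0;  u_4 = (u_3 − 0)/5 = 0
Digits: (0, 0, 4, 3, 0, 0).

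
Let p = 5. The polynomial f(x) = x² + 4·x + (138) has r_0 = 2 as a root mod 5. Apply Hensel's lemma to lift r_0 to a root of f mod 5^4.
r_3 = 452 (mod 625)

Hensel: r_{i+1} = r_i − f(r_i)·(f′(r_i))^{-1} mod 5^{i+2}, f′(x) = 2x + 4. Iterate:
  r_0 = 2 (mod 5)
  r_1 = 2 (mod 25)
  r_2 = 77 (mod 125)
  r_3 = 452 (mod 625)
Final: r = 452 satisfies f(r) ≡ 0 mod 5^4.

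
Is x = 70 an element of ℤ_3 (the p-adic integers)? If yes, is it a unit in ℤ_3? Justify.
x ∈ ℤ_3^× (unit); v_3(x) = 0

ℤ_3 = {x ∈ ℚ_3 : v_3(x) ≥ 0} and ℤ_3^× = {x ∈ ℤ_3 : v_3(x) = 0}. Here v_3(70) = v_3(num) − v_3(den) = 0; compare against these criteria.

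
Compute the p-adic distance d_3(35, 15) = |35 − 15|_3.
d_3(35, 15) = 1

Step 1 — x − y = 35 − 15 = 20. Step 2 — v_3(20) = 0 (factor: 20 = (3^0 · 20); the sign does not affect v_p). Step 3 — |x − y|_3 = 3^{0} = 1.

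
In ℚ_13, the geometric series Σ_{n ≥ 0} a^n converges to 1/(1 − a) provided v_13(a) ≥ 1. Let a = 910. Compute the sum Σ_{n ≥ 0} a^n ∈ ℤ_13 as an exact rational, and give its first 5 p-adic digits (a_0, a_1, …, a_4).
Σ a^n = 1/(1 − a) = -1/909;  first 5 digits = (1, 5, 4, 8, 11)

v_13(a) = 1 ≥ 1, so the series converges in ℤ_13 to 1/(1 − a) = 1/(1 − 910) = -1/909. Expand this rational in ℤ_13: compute digits iteratively via d_i = x_i mod 13, x_{i+1} = (x_i − d_i)/13. The first 5 digits are (1, 5, 4, 8, 11).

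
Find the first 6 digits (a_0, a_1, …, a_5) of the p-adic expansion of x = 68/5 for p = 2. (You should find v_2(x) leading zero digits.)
(a_0, …, a_5) = (0, 0, 1, 0, 1, 1)

v_2(68/5) = 2, so a_0 = ... = a_1 = 0. Factor out: x = 2^2 · u with u = 17/5 a unit in ℤ_2. Expand u iteratively via a_{v+i} = u_i mod 2, u_{i+1} = (u_i − a_{v+i})/2:
  u_0 = 17/5;  a_2 = 1;  u_1 = (u_0 − 1)/2 = 6/5
  u_1 = 6/5;  a_3 = 0;  u_2 = (u_1 − 0)/2 = 3/5
  u_2 = 3/5;  a_4 = 1;  u_3 = (u_2 − 1)/2 = -1/5
  u_3 = -1/5;  a_5 = 1;  u_4 = (u_3 − 1)/2 = -3/5
Digits: (0, 0, 1, 0, 1, 1).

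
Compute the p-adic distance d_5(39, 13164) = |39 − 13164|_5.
d_5(39, 13164) = 1/625

Step 1 — x − y = 39 − 13164 = -13125. Step 2 — v_5(-13125) = 4 (factor: -13125 = −(5^4 · 21); the sign does not affect v_p). Step 3 — |x − y|_5 = 5^{-4} = 1/625.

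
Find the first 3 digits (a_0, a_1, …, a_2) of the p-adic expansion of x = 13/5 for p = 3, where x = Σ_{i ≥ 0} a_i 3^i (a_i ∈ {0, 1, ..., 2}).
(a_0, …, a_2) = (2, 2, 0)

v_3(13/5) = 0 (numerator and denominator both coprime to 3), so x ∈ ℤ_3^×. Compute digits iteratively via a_i = x_i mod 3, x_{i+1} = (x_i − a_i)/3, with x_0 = x:
  x_0 = 13/5;  a_0 = 2;  x_1 = (x_0 − 2)/3 = 1/5
  x_1 = 1/5;  a_1 = 2;  x_2 = (x_1 − 2)/3 = -3/5
  x_2 = -3/5;  a_2 = 0;  x_3 = (x_2 − 0)/3 = -1/5
Digits: (2, 2, 0).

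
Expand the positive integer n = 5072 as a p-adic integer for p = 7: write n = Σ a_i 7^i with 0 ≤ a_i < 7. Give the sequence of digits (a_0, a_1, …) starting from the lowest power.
(a_0, a_1, …) = (4, 3, 5, 0, 2)

Repeated division by 7 gives the digits low-to-high: 5072 = 4 + 3·7^1 + 5·7^2 + 2·7^4. Digit sequence: (4, 3, 5, 0, 2).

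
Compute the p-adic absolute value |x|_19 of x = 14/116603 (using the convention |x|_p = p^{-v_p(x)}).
|14/116603|_19 = 6859

Step 1 — compute v_19(x) by factoring powers of 19 out of the numerator and denominator: v_19(14/116603) = -3. Step 2 — apply |x|_p = p^{-v_p(x)} = 19^{3} = 6859.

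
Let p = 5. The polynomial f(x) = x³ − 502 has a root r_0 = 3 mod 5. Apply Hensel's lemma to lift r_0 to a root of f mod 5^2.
r_1 = 3 (mod 25)

Hensel: r_{i+1} = r_i − f(r_i)/f′(r_i) mod 5^{i+2}, where f′(x) = 3x². Iterate:
  r_0 = 3 (mod 5)
  r_1 = 3 (mod 25)
Final: r = 3 with f(r) ≡ 0 mod 5^2.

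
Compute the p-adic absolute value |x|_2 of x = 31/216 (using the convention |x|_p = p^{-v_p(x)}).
|31/216|_2 = 8

Step 1 — compute v_2(x) by factoring powers of 2 out of the numerator and denominator: v_2(31/216) = -3. Step 2 — apply |x|_p = p^{-v_p(x)} = 2^{3} = 8.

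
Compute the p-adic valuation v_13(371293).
v_13(371293) = 5

v_13(n) is the largest exponent k such that 13^k divides n. Factor out: 371293 = 13^5 · 1. (Sign doesn't affect v_p.) So v_13(371293) = 5.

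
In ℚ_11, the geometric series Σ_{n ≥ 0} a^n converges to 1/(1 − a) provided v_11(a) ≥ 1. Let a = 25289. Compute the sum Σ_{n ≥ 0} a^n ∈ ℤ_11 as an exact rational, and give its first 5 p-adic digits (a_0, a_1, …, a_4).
Σ a^n = 1/(1 − a) = -1/25288;  first 5 digits = (1, 0, 0, 8, 1)

v_11(a) = 3 ≥ 1, so the series converges in ℤ_11 to 1/(1 − a) = 1/(1 − 25289) = -1/25288. Expand this rational in ℤ_11: compute digits iteratively via d_i = x_i mod 11, x_{i+1} = (x_i − d_i)/11. The first 5 digits are (1, 0, 0, 8, 1).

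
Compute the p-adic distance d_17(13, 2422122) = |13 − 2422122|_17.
d_17(13, 2422122) = 1/83521

Step 1 — x − y = 13 − 2422122 = -2422109. Step 2 — v_17(-2422109) = 4 (factor: -2422109 = −(17^4 · 29); the sign does not affect v_p). Step 3 — |x − y|_17 = 17^{-4} = 1/83521.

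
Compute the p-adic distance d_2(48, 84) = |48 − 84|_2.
d_2(48, 84) = 1/4

Step 1 — x − y = 48 − 84 = -36. Step 2 — v_2(-36) = 2 (factor: -36 = −(2^2 · 9); the sign does not affect v_p). Step 3 — |x − y|_2 = 2^{-2} = 1/4.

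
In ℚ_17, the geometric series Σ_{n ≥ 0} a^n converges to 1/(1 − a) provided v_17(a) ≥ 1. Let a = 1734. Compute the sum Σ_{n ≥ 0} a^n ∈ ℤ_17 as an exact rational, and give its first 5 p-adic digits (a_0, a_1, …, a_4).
Σ a^n = 1/(1 − a) = -1/1733;  first 5 digits = (1, 0, 6, 0, 2)

v_17(a) = 2 ≥ 1, so the series converges in ℤ_17 to 1/(1 − a) = 1/(1 − 1734) = -1/1733. Expand this rational in ℤ_17: compute digits iteratively via d_i = x_i mod 17, x_{i+1} = (x_i − d_i)/17. The first 5 digits are (1, 0, 6, 0, 2).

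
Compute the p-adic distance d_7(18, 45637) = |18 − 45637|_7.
d_7(18, 45637) = 1/2401

Step 1 — x − y = 18 − 45637 = -45619. Step 2 — v_7(-45619) = 4 (factor: -45619 = −(7^4 · 19); the sign does not affect v_p). Step 3 — |x − y|_7 = 7^{-4} = 1/2401.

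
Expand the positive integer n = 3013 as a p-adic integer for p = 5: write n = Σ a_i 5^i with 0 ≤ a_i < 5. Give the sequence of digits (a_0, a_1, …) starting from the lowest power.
(a_0, a_1, …) = (3, 2, 0, 4, 4)

Repeated division by 5 gives the digits low-to-high: 3013 = 3 + 2·5^1 + 4·5^3 + 4·5^4. Digit sequence: (3, 2, 0, 4, 4).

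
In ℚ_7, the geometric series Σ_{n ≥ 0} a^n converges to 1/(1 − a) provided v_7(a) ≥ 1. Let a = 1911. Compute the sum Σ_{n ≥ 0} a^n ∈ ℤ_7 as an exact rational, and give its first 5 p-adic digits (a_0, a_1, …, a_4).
Σ a^n = 1/(1 − a) = -1/1910;  first 5 digits = (1, 0, 4, 5, 2)

v_7(a) = 2 ≥ 1, so the series converges in ℤ_7 to 1/(1 − a) = 1/(1 − 1911) = -1/1910. Expand this rational in ℤ_7: compute digits iteratively via d_i = x_i mod 7, x_{i+1} = (x_i − d_i)/7. The first 5 digits are (1, 0, 4, 5, 2).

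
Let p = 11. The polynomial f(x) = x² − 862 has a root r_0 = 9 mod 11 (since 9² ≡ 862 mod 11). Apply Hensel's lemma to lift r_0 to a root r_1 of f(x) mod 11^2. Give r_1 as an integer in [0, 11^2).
r_1 = 86 (mod 121)

Hensel's recurrence: r_{i+1} = r_i − f(r_i)·(f′(r_i))^{-1} mod 11^{i+2}, with f′(x) = 2x. Iterate:
  r_0 = 9 (mod 11)
  r_1 = 86 (mod 121)
Final: r_1 = 86, and one checks f(r_1) ≡ 0 mod 11^2.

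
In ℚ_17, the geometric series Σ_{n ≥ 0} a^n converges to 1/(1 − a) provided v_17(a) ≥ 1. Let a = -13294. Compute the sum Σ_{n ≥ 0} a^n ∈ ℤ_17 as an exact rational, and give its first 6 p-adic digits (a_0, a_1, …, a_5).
Σ a^n = 1/(1 − a) = 1/13295;  first 6 digits = (1, 0, 5, 14, 7, 5)

v_17(a) = 2 ≥ 1, so the series converges in ℤ_17 to 1/(1 − a) = 1/(1 − (-13294)) = 1/13295. Expand this rational in ℤ_17: compute digits iteratively via d_i = x_i mod 17, x_{i+1} = (x_i − d_i)/17. The first 6 digits are (1, 0, 5, 14, 7, 5).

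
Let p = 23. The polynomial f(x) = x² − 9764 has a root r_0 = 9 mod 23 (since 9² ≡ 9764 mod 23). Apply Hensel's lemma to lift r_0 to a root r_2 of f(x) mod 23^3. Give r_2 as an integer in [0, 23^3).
r_2 = 10980 (mod 12167)

Hensel's recurrence: r_{i+1} = r_i − f(r_i)·(f′(r_i))^{-1} mod 23^{i+2}, with f′(x) = 2x. Iterate:
  r_0 = 9 (mod 23)
  r_1 = 400 (mod 529)
  r_2 = 10980 (mod 12167)
Final: r_2 = 10980, and one checks f(r_2) ≡ 0 mod 23^3.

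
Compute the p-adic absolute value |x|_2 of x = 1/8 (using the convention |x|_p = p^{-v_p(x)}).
|1/8|_2 = 8

Step 1 — compute v_2(x) by factoring powers of 2 out of the numerator and denominator: v_2(1/8) = -3. Step 2 — apply |x|_p = p^{-v_p(x)} = 2^{3} = 8.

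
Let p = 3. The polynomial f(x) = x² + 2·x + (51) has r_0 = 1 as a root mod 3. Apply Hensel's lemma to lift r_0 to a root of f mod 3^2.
r_1 = 1 (mod 9)

Hensel: r_{i+1} = r_i − f(r_i)·(f′(r_i))^{-1} mod 3^{i+2}, f′(x) = 2x + 2. Iterate:
  r_0 = 1 (mod 3)
  r_1 = 1 (mod 9)
Final: r = 1 satisfies f(r) ≡ 0 mod 3^2.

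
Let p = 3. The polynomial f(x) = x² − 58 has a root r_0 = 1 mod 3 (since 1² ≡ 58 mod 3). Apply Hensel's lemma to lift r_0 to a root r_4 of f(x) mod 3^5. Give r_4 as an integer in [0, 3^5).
r_4 = 106 (mod 243)

Hensel's recurrence: r_{i+1} = r_i − f(r_i)·(f′(r_i))^{-1} mod 3^{i+2}, with f′(x) = 2x. Iterate:
  r_0 = 1 (mod 3)
  r_1 = 7 (mod 9)
  r_2 = 25 (mod 27)
  r_3 = 25 (mod 81)
  r_4 = 106 (mod 243)
Final: r_4 = 106, and one checks f(r_4) ≡ 0 mod 3^5.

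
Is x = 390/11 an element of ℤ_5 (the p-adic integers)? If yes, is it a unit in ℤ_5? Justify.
x ∈ ℤ_5 but not a unit; v_5(x) = 1 > 0

ℤ_5 = {x ∈ ℚ_5 : v_5(x) ≥ 0} and ℤ_5^× = {x ∈ ℤ_5 : v_5(x) = 0}. Here v_5(390/11) = v_5(num) − v_5(den) = 1; compare against these criteria.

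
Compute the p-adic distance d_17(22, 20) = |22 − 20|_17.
d_17(22, 20) = 1

Step 1 — x − y = 22 − 20 = 2. Step 2 — v_17(2) = 0 (factor: 2 = (17^0 · 2); the sign does not affect v_p). Step 3 — |x − y|_17 = 17^{0} = 1.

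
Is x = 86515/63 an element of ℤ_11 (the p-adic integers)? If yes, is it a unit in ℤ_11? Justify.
x ∈ ℤ_11 but not a unit; v_11(x) = 3 > 0

ℤ_11 = {x ∈ ℚ_11 : v_11(x) ≥ 0} and ℤ_11^× = {x ∈ ℤ_11 : v_11(x) = 0}. Here v_11(86515/63) = v_11(num) − v_11(den) = 3; compare against these criteria.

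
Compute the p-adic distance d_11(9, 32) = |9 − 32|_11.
d_11(9, 32) = 1

Step 1 — x − y = 9 − 32 = -23. Step 2 — v_11(-23) = 0 (factor: -23 = −(11^0 · 23); the sign does not affect v_p). Step 3 — |x − y|_11 = 11^{0} = 1.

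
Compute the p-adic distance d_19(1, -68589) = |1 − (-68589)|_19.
d_19(1, -68589) = 1/6859

Step 1 — x − y = 1 − (-68589) = 68590. Step 2 — v_19(68590) = 3 (factor: 68590 = (19^3 · 10); the sign does not affect v_p). Step 3 — |x − y|_19 = 19^{-3} = 1/6859.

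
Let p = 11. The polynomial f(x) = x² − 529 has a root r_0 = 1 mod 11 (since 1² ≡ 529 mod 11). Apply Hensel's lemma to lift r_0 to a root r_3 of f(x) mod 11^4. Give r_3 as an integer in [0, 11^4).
r_3 = 23 (mod 14641)

Hensel's recurrence: r_{i+1} = r_i − f(r_i)·(f′(r_i))^{-1} mod 11^{i+2}, with f′(x) = 2x. Iterate:
  r_0 = 1 (mod 11)
  r_1 = 23 (mod 121)
  r_2 = 23 (mod 1331)
  r_3 = 23 (mod 14641)
Final: r_3 = 23, and one checks f(r_3) ≡ 0 mod 11^4.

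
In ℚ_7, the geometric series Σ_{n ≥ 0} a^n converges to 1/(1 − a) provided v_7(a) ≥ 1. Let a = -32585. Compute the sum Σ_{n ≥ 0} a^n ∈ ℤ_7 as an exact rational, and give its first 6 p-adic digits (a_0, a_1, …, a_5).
Σ a^n = 1/(1 − a) = 1/32586;  first 6 digits = (1, 0, 0, 3, 0, 5)

v_7(a) = 3 ≥ 1, so the series converges in ℤ_7 to 1/(1 − a) = 1/(1 − (-32585)) = 1/32586. Expand this rational in ℤ_7: compute digits iteratively via d_i = x_i mod 7, x_{i+1} = (x_i − d_i)/7. The first 6 digits are (1, 0, 0, 3, 0, 5).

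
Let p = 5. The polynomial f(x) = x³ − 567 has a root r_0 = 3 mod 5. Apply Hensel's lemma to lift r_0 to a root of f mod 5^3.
r_2 = 98 (mod 125)

Hensel: r_{i+1} = r_i − f(r_i)/f′(r_i) mod 5^{i+2}, where f′(x) = 3x². Iterate:
  r_0 = 3 (mod 5)
  r_1 = 23 (mod 25)
  r_2 = 98 (mod 125)
Final: r = 98 with f(r) ≡ 0 mod 5^3.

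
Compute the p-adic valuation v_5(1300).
v_5(1300) = 2

v_5(n) is the largest exponent k such that 5^k divides n. Factor out: 1300 = 5^2 · 52. (Sign doesn't affect v_p.) So v_5(1300) = 2.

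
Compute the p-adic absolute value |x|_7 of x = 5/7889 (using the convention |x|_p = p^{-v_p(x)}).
|5/7889|_7 = 343

Step 1 — compute v_7(x) by factoring powers of 7 out of the numerator and denominator: v_7(5/7889) = -3. Step 2 — apply |x|_p = p^{-v_p(x)} = 7^{3} = 343.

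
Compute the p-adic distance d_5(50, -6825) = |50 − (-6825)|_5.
d_5(50, -6825) = 1/625

Step 1 — x − y = 50 − (-6825) = 6875. Step 2 — v_5(6875) = 4 (factor: 6875 = (5^4 · 11); the sign does not affect v_p). Step 3 — |x − y|_5 = 5^{-4} = 1/625.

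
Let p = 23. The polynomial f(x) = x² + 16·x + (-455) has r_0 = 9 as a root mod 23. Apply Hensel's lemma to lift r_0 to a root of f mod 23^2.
r_1 = 78 (mod 529)

Hensel: r_{i+1} = r_i − f(r_i)·(f′(r_i))^{-1} mod 23^{i+2}, f′(x) = 2x + 16. Iterate:
  r_0 = 9 (mod 23)
  r_1 = 78 (mod 529)
Final: r = 78 satisfies f(r) ≡ 0 mod 23^2.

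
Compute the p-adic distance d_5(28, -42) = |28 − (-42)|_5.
d_5(28, -42) = 1/5

Step 1 — x − y = 28 − (-42) = 70. Step 2 — v_5(70) = 1 (factor: 70 = (5^1 · 14); the sign does not affect v_p). Step 3 — |x − y|_5 = 5^{-1} = 1/5.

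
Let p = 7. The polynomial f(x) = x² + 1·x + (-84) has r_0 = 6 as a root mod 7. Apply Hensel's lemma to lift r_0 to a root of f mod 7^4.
r_3 = 454 (mod 2401)

Hensel: r_{i+1} = r_i − f(r_i)·(f′(r_i))^{-1} mod 7^{i+2}, f′(x) = 2x + 1. Iterate:
  r_0 = 6 (mod 7)
  r_1 = 13 (mod 49)
  r_2 = 111 (mod 343)
  r_3 = 454 (mod 2401)
Final: r = 454 satisfies f(r) ≡ 0 mod 7^4.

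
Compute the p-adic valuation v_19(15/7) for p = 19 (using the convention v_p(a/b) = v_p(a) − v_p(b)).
v_19(15/7) = 0

Factor powers of 19 from the numerator and denominator of the reduced fraction: 15 = 19^0 · 15 and 7 = 19^0 · 7. Apply v_p(a/b) = v_p(a) − v_p(b): v_19(15/7) = 0 − 0 = 0.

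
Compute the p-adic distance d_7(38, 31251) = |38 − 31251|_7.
d_7(38, 31251) = 1/2401

Step 1 — x − y = 38 − 31251 = -31213. Step 2 — v_7(-31213) = 4 (factor: -31213 = −(7^4 · 13); the sign does not affect v_p). Step 3 — |x − y|_7 = 7^{-4} = 1/2401.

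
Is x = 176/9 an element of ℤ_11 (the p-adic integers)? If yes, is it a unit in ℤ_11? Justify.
x ∈ ℤ_11 but not a unit; v_11(x) = 1 > 0

ℤ_11 = {x ∈ ℚ_11 : v_11(x) ≥ 0} and ℤ_11^× = {x ∈ ℤ_11 : v_11(x) = 0}. Here v_11(176/9) = v_11(num) − v_11(den) = 1; compare against these criteria.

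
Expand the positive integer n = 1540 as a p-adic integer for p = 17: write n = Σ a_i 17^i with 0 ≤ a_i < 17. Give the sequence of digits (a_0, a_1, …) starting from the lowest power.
(a_0, a_1, …) = (10, 5, 5)

Repeated division by 17 gives the digits low-to-high: 1540 = 10 + 5·17^1 + 5·17^2. Digit sequence: (10, 5, 5).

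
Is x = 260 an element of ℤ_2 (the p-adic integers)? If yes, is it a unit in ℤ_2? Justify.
x ∈ ℤ_2 but not a unit; v_2(x) = 2 > 0

ℤ_2 = {x ∈ ℚ_2 : v_2(x) ≥ 0} and ℤ_2^× = {x ∈ ℤ_2 : v_2(x) = 0}. Here v_2(260) = v_2(num) − v_2(den) = 2; compare against these criteria.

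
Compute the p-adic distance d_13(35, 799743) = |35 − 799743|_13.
d_13(35, 799743) = 1/28561

Step 1 — x − y = 35 − 799743 = -799708. Step 2 — v_13(-799708) = 4 (factor: -799708 = −(13^4 · 28); the sign does not affect v_p). Step 3 — |x − y|_13 = 13^{-4} = 1/28561.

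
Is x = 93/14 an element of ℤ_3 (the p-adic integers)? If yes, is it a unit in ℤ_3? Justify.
x ∈ ℤ_3 but not a unit; v_3(x) = 1 > 0

ℤ_3 = {x ∈ ℚ_3 : v_3(x) ≥ 0} and ℤ_3^× = {x ∈ ℤ_3 : v_3(x) = 0}. Here v_3(93/14) = v_3(num) − v_3(den) = 1; compare against these criteria.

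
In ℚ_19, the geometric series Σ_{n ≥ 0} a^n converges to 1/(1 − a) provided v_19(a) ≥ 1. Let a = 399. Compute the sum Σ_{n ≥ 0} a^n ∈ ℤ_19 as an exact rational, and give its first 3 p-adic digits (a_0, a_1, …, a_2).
Σ a^n = 1/(1 − a) = -1/398;  first 3 digits = (1, 2, 5)

v_19(a) = 1 ≥ 1, so the series converges in ℤ_19 to 1/(1 − a) = 1/(1 − 399) = -1/398. Expand this rational in ℤ_19: compute digits iteratively via d_i = x_i mod 19, x_{i+1} = (x_i − d_i)/19. The first 3 digits are (1, 2, 5).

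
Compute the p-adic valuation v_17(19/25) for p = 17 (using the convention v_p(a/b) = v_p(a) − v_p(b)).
v_17(19/25) = 0

Factor powers of 17 from the numerator and denominator of the reduced fraction: 19 = 17^0 · 19 and 25 = 17^0 · 25. Apply v_p(a/b) = v_p(a) − v_p(b): v_17(19/25) = 0 − 0 = 0.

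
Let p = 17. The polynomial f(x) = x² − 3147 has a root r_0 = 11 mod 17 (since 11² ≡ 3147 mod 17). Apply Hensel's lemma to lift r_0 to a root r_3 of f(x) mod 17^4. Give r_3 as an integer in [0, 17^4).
r_3 = 50960 (mod 83521)

Hensel's recurrence: r_{i+1} = r_i − f(r_i)·(f′(r_i))^{-1} mod 17^{i+2}, with f′(x) = 2x. Iterate:
  r_0 = 11 (mod 17)
  r_1 = 96 (mod 289)
  r_2 = 1830 (mod 4913)
  r_3 = 50960 (mod 83521)
Final: r_3 = 50960, and one checks f(r_3) ≡ 0 mod 17^4.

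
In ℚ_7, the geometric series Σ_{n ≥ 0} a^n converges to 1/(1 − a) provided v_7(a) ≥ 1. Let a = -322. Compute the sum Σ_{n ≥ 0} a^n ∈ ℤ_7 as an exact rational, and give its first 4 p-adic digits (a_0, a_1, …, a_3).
Σ a^n = 1/(1 − a) = 1/323;  first 4 digits = (1, 3, 2, 6)

v_7(a) = 1 ≥ 1, so the series converges in ℤ_7 to 1/(1 − a) = 1/(1 − (-322)) = 1/323. Expand this rational in ℤ_7: compute digits iteratively via d_i = x_i mod 7, x_{i+1} = (x_i − d_i)/7. The first 4 digits are (1, 3, 2, 6).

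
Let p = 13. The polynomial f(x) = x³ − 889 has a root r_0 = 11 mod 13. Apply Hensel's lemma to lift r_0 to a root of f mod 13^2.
r_1 = 115 (mod 169)

Hensel: r_{i+1} = r_i − f(r_i)/f′(r_i) mod 13^{i+2}, where f′(x) = 3x². Iterate:
  r_0 = 11 (mod 13)
  r_1 = 115 (mod 169)
Final: r = 115 with f(r) ≡ 0 mod 13^2.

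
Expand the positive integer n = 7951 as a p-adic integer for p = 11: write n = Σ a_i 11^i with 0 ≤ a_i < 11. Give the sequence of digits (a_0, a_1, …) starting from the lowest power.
(a_0, a_1, …) = (9, 7, 10, 5)

Repeated division by 11 gives the digits low-to-high: 7951 = 9 + 7·11^1 + 10·11^2 + 5·11^3. Digit sequence: (9, 7, 10, 5).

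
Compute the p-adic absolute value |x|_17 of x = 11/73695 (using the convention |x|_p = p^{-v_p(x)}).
|11/73695|_17 = 4913

Step 1 — compute v_17(x) by factoring powers of 17 out of the numerator and denominator: v_17(11/73695) = -3. Step 2 — apply |x|_p = p^{-v_p(x)} = 17^{3} = 4913.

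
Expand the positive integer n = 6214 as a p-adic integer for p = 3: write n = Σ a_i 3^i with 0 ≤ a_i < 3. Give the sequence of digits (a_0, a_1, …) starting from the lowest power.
(a_0, a_1, …) = (1, 1, 0, 2, 1, 1, 2, 2)

Repeated division by 3 gives the digits low-to-high: 6214 = 1 + 1·3^1 + 2·3^3 + 1·3^4 + 1·3^5 + 2·3^6 + 2·3^7. Digit sequence: (1, 1, 0, 2, 1, 1, 2, 2).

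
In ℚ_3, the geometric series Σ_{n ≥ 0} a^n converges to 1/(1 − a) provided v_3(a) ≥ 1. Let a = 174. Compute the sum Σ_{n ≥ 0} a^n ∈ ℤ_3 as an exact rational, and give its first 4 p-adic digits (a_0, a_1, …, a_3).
Σ a^n = 1/(1 − a) = -1/173;  first 4 digits = (1, 1, 2, 0)

v_3(a) = 1 ≥ 1, so the series converges in ℤ_3 to 1/(1 − a) = 1/(1 − 174) = -1/173. Expand this rational in ℤ_3: compute digits iteratively via d_i = x_i mod 3, x_{i+1} = (x_i − d_i)/3. The first 4 digits are (1, 1, 2, 0).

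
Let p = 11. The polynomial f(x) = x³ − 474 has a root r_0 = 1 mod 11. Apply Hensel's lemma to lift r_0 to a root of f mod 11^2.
r_1 = 78 (mod 121)

Hensel: r_{i+1} = r_i − f(r_i)/f′(r_i) mod 11^{i+2}, where f′(x) = 3x². Iterate:
  r_0 = 1 (mod 11)
  r_1 = 78 (mod 121)
Final: r = 78 with f(r) ≡ 0 mod 11^2.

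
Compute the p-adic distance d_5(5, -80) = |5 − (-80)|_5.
d_5(5, -80) = 1/5

Step 1 — x − y = 5 − (-80) = 85. Step 2 — v_5(85) = 1 (factor: 85 = (5^1 · 17); the sign does not affect v_p). Step 3 — |x − y|_5 = 5^{-1} = 1/5.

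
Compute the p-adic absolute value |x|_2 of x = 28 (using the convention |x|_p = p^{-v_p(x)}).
|28|_2 = 1/4

Step 1 — compute v_2(x) by factoring powers of 2 out of the numerator and denominator: v_2(28) = 2. Step 2 — apply |x|_p = p^{-v_p(x)} = 2^{-2} = 1/4.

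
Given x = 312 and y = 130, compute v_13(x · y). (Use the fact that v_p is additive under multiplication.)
v_13(40560) = 2

v_p(x) = 1 (factor: 312 = 13^1 · 24); v_p(y) = 1 (factor: 130 = 13^1 · 10). Additivity: v_p(xy) = v_p(x) + v_p(y) = 1 + 1 = 2. (Direct check: xy = 40560 = 13^2 · (240).)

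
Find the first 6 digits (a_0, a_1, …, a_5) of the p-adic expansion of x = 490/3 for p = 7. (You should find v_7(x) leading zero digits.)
(a_0, …, a_5) = (0, 0, 1, 5, 4, 4)

v_7(490/3) = 2, so a_0 = ... = a_1 = 0. Factor out: x = 7^2 · u with u = 10/3 a unit in ℤ_7. Expand u iteratively via a_{v+i} = u_i mod 7, u_{i+1} = (u_i − a_{v+i})/7:
  u_0 = 10/3;  a_2 = 1;  u_1 = (u_0 − 1)/7 = 1/3
  u_1 = 1/3;  a_3 = 5;  u_2 = (u_1 − 5)/7 = -2/3
  u_2 = -2/3;  a_4 = 4;  u_3 = (u_2 − 4)/7 = -2/3
  u_3 = -2/3;  a_5 = 4;  u_4 = (u_3 − 4)/7 = -2/3
Digits: (0, 0, 1, 5, 4, 4).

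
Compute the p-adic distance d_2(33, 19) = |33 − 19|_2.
d_2(33, 19) = 1/2

Step 1 — x − y = 33 − 19 = 14. Step 2 — v_2(14) = 1 (factor: 14 = (2^1 · 7); the sign does not affect v_p). Step 3 — |x − y|_2 = 2^{-1} = 1/2.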